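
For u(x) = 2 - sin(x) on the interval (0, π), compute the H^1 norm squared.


||u||_{H^1(0,π)}^2 = -8 + 5*π

u'(x) = -cos(x).
Expand u² and (u')² and integrate term by term on (0, π), using: for integers n ≥ 1, ∫_0^π sin²(nx) dx = ∫_0^π cos²(nx) dx = π/2; for n ≠ n', ∫_0^π sin(nx)sin(n'x) dx = ∫_0^π cos(nx)cos(n'x) dx = 0; and by product-to-sum, ∫_0^π sin(nx)cos(n'x) dx = ½∫_0^π [sin((n+n')x) + sin((n−n')x)] dx, which is 0 when n+n' is even and 2n/(n²−n'²) when n+n' is odd (it need not vanish on (0, π)). For the constant mode: ∫_0^π 1 dx = π, ∫_0^π cos(nx) dx = 0, ∫_0^π sin(nx) dx = (1−(−1)^n)/n.
  u² squared terms: (2)²·∫1 dx = 4·π = 4*π;  (-1)²·∫sin(x)² dx = 1·π/2 = π/2.
  u² cross terms: 2·(2)·(-1)·∫1·sin(x) dx = -4·(2) = -8.
  So ∫_0^π u² dx = 4*π + π/2 − 8 = -8 + 9*π/2.
  (u')² squared terms: (-1)²·∫cos(x)² dx = 1·π/2 = π/2.
  So ∫_0^π (u')² dx = π/2.
||u||_{H^1}^2 = (-8 + 9*π/2) + (π/2) = -8 + 5*π.


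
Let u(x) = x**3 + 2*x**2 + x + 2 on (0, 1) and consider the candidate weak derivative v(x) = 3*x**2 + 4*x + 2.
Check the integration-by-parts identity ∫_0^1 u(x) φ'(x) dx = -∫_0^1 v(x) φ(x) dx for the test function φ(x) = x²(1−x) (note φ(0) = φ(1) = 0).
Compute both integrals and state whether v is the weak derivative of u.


LHS = -23/60, RHS = -7/15. No, v is not the weak derivative of u.

u(x) = x**3 + 2*x**2 + x + 2, classical derivative u'(x) = 3*x**2 + 4*x + 1.
φ(x) = x²(1−x), so φ'(x) = x*(2 - 3*x).
Note φ(0) = φ(1) = 0, so the boundary term u·φ vanishes.
LHS = ∫_0^1 u(x) φ'(x) dx = ∫_0^1 (-3*x^5 - 4*x^4 + x^3 - 4*x^2 + 4*x) dx. Term by term:
  ∫_0^1 -3*x^5 dx = -1/2;  ∫_0^1 -4*x^4 dx = -4/5;  ∫_0^1 x^3 dx = 1/4;
  ∫_0^1 -4*x^2 dx = -4/3;  ∫_0^1 4*x dx = 2.
Sum: -1/2 − 4/5 + 1/4 − 4/3 + 2 = -23/60.
So LHS = -23/60.
∫_0^1 v(x) φ(x) dx = ∫_0^1 (-3*x^5 - x^4 + 2*x^3 + 2*x^2) dx. Term by term:
  ∫_0^1 -3*x^5 dx = -1/2;  ∫_0^1 -x^4 dx = -1/5;  ∫_0^1 2*x^3 dx = 1/2;
  ∫_0^1 2*x^2 dx = 2/3.
Sum: -1/2 − 1/5 + 1/2 + 2/3 = 7/15.
So RHS = -∫_0^1 v(x) φ(x) dx = -7/15.
LHS − RHS = 1/12 ≠ 0, so the identity fails.
(For a valid weak derivative the identity must hold for EVERY test function, in particular this one. The failure shows v is NOT the weak derivative of u.)
Correct weak derivative would be u'(x) = 3*x**2 + 4*x + 1.


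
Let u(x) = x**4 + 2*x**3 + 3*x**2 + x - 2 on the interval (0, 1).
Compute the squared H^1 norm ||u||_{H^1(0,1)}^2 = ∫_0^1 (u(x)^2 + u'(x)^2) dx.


||u||_{H^1}^2 = 23339/315

The H^1 norm (squared) on an interval (0, L) is
  ||u||_{H^1}^2 = ∫_0^L u(x)^2 dx + ∫_0^L u'(x)^2 dx.
Compute u'(x) = 4*x**3 + 6*x**2 + 6*x + 1.
Then u(x)^2 = x**8 + 4*x**7 + 10*x**6 + 14*x**5 + 9*x**4 - 2*x**3 - 11*x**2 - 4*x + 4 and u'(x)^2 = 16*x**6 + 48*x**5 + 84*x**4 + 80*x**3 + 48*x**2 + 12*x + 1.
Integrate each monomial from 0 to 1 using ∫_0^1 c·x^n dx = c·1^(n+1)/(n+1):
  ∫_0^1 u(x)^2 dx = ∫_0^1 (x^8 + 4*x^7 + 10*x^6 + 14*x^5 + 9*x^4 - 2*x^3 - 11*x^2 - 4*x + 4) dx. Term by term:
    ∫_0^1 x^8 dx = 1/9;  ∫_0^1 4*x^7 dx = 1/2;  ∫_0^1 10*x^6 dx = 10/7;
    ∫_0^1 14*x^5 dx = 7/3;  ∫_0^1 9*x^4 dx = 9/5;  ∫_0^1 -2*x^3 dx = -1/2;
    ∫_0^1 -11*x^2 dx = -11/3;  ∫_0^1 -4*x dx = -2;  ∫_0^1 4 dx = 4.
  Sum: 1/9 + 1/2 + 10/7 + 7/3 + 9/5 − 1/2 − 11/3 − 2 + 4 = 1262/315.
  ∫_0^1 u'(x)^2 dx = ∫_0^1 (16*x^6 + 48*x^5 + 84*x^4 + 80*x^3 + 48*x^2 + 12*x + 1) dx. Term by term:
    ∫_0^1 16*x^6 dx = 16/7;  ∫_0^1 48*x^5 dx = 8;  ∫_0^1 84*x^4 dx = 84/5;
    ∫_0^1 80*x^3 dx = 20;  ∫_0^1 48*x^2 dx = 16;  ∫_0^1 12*x dx = 6;
    ∫_0^1 1 dx = 1.
  Sum: 16/7 + 8 + 84/5 + 20 + 16 + 6 + 1 = 2453/35.
Adding: ||u||_{H^1}^2 = 1262/315 + 2453/35 = 23339/315.


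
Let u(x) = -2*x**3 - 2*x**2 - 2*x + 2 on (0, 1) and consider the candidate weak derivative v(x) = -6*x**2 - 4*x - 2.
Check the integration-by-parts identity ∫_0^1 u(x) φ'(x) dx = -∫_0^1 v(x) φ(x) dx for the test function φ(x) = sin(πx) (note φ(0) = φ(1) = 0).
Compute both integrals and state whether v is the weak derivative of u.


LHS = -24/π^3 + 14/π, RHS = -24/π^3 + 14/π. Yes, v = u' weakly.

u(x) = -2*x**3 - 2*x**2 - 2*x + 2, classical derivative u'(x) = -6*x**2 - 4*x - 2.
φ(x) = sin(πx), so φ'(x) = π*cos(π*x).
Note φ(0) = φ(1) = 0, so the boundary term u·φ vanishes.
LHS = ∫_0^1 u(x) φ'(x) dx = ∫_0^1 (-2*π*x^3*cos(π*x) - 2*π*x^2*cos(π*x) - 2*π*x*cos(π*x) + 2*π*cos(π*x)) dx. Term by term:
  ∫_0^1 2*π*cos(π*x) dx = 0;  ∫_0^1 -2*π*x*cos(π*x) dx = 4/π;  ∫_0^1 -2*π*x^2*cos(π*x) dx = 4/π;
  ∫_0^1 -2*π*x^3*cos(π*x) dx = -24/π^3 + 6/π.
Sum: 0 + 4/π + 4/π + -24/π^3 + 6/π = -24/π^3 + 14/π.
So LHS = -24/π^3 + 14/π.
∫_0^1 v(x) φ(x) dx = ∫_0^1 (-6*x^2*sin(π*x) - 4*x*sin(π*x) - 2*sin(π*x)) dx. Term by term:
  ∫_0^1 -2*sin(π*x) dx = -4/π;  ∫_0^1 -6*x^2*sin(π*x) dx = -6/π + 24/π^3;  ∫_0^1 -4*x*sin(π*x) dx = -4/π.
Sum: -4/π + -6/π + 24/π^3 − 4/π = -14/π + 24/π^3.
So RHS = -∫_0^1 v(x) φ(x) dx = -24/π^3 + 14/π.
LHS = RHS, so the identity holds for this test φ.
Moreover u is smooth here and v(x) = u'(x) = -6*x**2 - 4*x - 2 pointwise, so the identity holds for every test function. Hence v is the weak derivative of u.


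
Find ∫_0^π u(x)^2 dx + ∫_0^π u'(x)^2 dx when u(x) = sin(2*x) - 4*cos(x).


||u||_{H^1(0,π)}^2 = -64/3 + 37*π/2

u'(x) = 4*sin(x) + 2*cos(2*x).
Expand u² and (u')² and integrate term by term on (0, π), using: for integers n ≥ 1, ∫_0^π sin²(nx) dx = ∫_0^π cos²(nx) dx = π/2; for n ≠ n', ∫_0^π sin(nx)sin(n'x) dx = ∫_0^π cos(nx)cos(n'x) dx = 0; and by product-to-sum, ∫_0^π sin(nx)cos(n'x) dx = ½∫_0^π [sin((n+n')x) + sin((n−n')x)] dx, which is 0 when n+n' is even and 2n/(n²−n'²) when n+n' is odd (it need not vanish on (0, π)).
  u² squared terms: (-4)²·∫cos(x)² dx = 16·π/2 = 8*π;  (1)²·∫sin(2x)² dx = 1·π/2 = π/2.
  u² cross terms: 2·(-4)·(1)·∫cos(x)·sin(2x) dx = -8·(4/3) = -32/3.
  So ∫_0^π u² dx = 8*π + π/2 − 32/3 = -32/3 + 17*π/2.
  (u')² squared terms: (2)²·∫cos(2x)² dx = 4·π/2 = 2*π;  (4)²·∫sin(x)² dx = 16·π/2 = 8*π.
  (u')² cross terms: 2·(2)·(4)·∫cos(2x)·sin(x) dx = 16·(-2/3) = -32/3.
  So ∫_0^π (u')² dx = 2*π + 8*π − 32/3 = -32/3 + 10*π.
||u||_{H^1}^2 = (-32/3 + 17*π/2) + (-32/3 + 10*π) = -64/3 + 37*π/2.


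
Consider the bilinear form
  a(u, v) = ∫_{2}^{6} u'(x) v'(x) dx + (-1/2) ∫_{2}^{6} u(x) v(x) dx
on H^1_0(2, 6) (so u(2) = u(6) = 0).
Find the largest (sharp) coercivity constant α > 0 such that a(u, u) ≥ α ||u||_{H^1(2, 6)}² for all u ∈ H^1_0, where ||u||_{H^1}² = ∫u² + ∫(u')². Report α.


α = (-8 + π^2)/(π^2 + 16)

Coercivity of a(·,·) on H^1_0(2, 6) means a(u, u) ≥ α ||u||_{H^1}² for every u ∈ H^1_0.
The interval has length L = 4, and Poincaré/coercivity depend only on L. Here a(u, u) = ∫(u')² + (-1/2)·∫u².
Here c = -1/2 < 0 with |c| < (π/L)² = π^2/16, so coercivity still holds. The condition a(u,u) ≥ α||u||_{H^1}² reads (1−α)∫(u')² ≥ (α−c)∫u². Any admissible α is ≤ 1 (rapidly oscillating u have ∫u²/∫(u')² → 0), and α = 1 would force 0 ≥ (1−c)∫u², impossible since c < 1; so 1−α > 0. By the sharp Poincaré inequality on H^1_0 of an interval of length L, ∫(u')² ≥ (π/L)²∫u² with equality for the first sine mode sin(π(x−x₀)/L) (x₀ the left endpoint), so the inequality holds for all u iff (1−α)(π/L)² ≥ α − c, i.e. α ≤ ((π/L)² + c)/((π/L)² + 1) = (1 + c(L/π)²)/(1 + (L/π)²). (Direct route, valid since c ≤ 0: Poincaré gives c∫u² ≥ c(L/π)²∫(u')², so a(u,u) ≥ (1 + c(L/π)²)∫(u')², while ||u||_{H^1}² ≤ (1 + (L/π)²)∫(u')²; dividing yields the same α.) With (π/L)² = π^2/16 and c = -1/2, the largest admissible constant is α = ((π/L)² + c)/((π/L)² + 1).
Simplifying, α = (-8 + π^2)/(π^2 + 16).


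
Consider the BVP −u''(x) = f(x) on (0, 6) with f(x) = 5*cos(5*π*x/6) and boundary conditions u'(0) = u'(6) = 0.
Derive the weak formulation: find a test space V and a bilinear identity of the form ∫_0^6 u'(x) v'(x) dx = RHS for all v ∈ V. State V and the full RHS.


V = H^1(0, 6) (no boundary constraint on v; u is determined up to an additive constant); weak form: ∫_0^6 u'v' dx = ∫_0^6 (5*cos(5*π*x/6)) v dx for all v ∈ V.

Multiply both sides by a test function v and integrate from 0 to 6:
  ∫_0^6 −u''(x) v(x) dx = ∫_0^6 f(x) v(x) dx.
Integrate the LHS by parts once:
  ∫_0^6 −u'' v dx = −[u'(x) v(x)]_0^6 + ∫_0^6 u'(x) v'(x) dx.
Thus ∫_0^6 u'(x) v'(x) dx = ∫_0^6 f(x) v(x) dx + [u'(x) v(x)]_0^6.
Choose V so that boundary terms are either known or forced to vanish.
u has homogeneous Neumann: u'(0) = u'(6) = 0. So [u' v]_0^6 = 0·v(6) − 0·v(0) = 0 for any v; take V = H^1(0, 6).
Weak formulation: find u (satisfying any essential BC) such that ∫_0^6 u'(x) v'(x) dx = ∫_0^6 f v dx for all v ∈ V (homogeneous Neumann, so boundary terms vanish).
Substituting f(x) = 5*cos(5*π*x/6), the right-hand side is ∫_0^6 (5*cos(5*π*x/6)) v dx.
Compatibility check (pure Neumann): taking v ≡ 1 ∈ V gives 0 = ∫_0^6 f dx + (0) − (0), i.e. ∫_0^6 f dx must equal u'(0) − u'(6) = 0. Indeed ∫_0^6 (5*cos(5*π*x/6)) dx = 0, so the data are compatible. The solution is then unique only up to an additive constant (fix it e.g. by requiring ∫_0^6 u dx = 0).


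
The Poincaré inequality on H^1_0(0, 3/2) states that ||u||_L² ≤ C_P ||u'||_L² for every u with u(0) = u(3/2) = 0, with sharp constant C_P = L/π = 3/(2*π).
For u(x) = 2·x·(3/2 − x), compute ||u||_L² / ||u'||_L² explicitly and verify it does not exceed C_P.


||u||_L² / ||u'||_L² = 3*sqrt(10)/20 < C_P = 3/(2*π).

u(x) = 2·x·(3/2 − x), so u'(x) = 3 - 4*x.
u(x) = 2·x·(3/2 − x) vanishes at x = 0 and x = 3/2, so u ∈ H^1_0(0, 3/2). Differentiate via the product rule and integrate the resulting polynomials term by term.
  ∫_0^3/2 u² dx = ∫_0^3/2 (4*x^4 - 12*x^3 + 9*x^2) dx. Term by term:
    ∫_0^3/2 4*x^4 dx = 243/40;  ∫_0^3/2 -12*x^3 dx = -243/16;  ∫_0^3/2 9*x^2 dx = 81/8.
  Sum: 243/40 − 243/16 + 81/8 = 81/80.
  ∫_0^3/2 (u')² dx = ∫_0^3/2 (16*x^2 - 24*x + 9) dx. Term by term:
    ∫_0^3/2 16*x^2 dx = 18;  ∫_0^3/2 -24*x dx = -27;  ∫_0^3/2 9 dx = 27/2.
  Sum: 18 − 27 + 27/2 = 9/2.
∫_0^3/2 u² dx = 81/80, so ||u||_L² = 9*sqrt(5)/20.
∫_0^3/2 (u')² dx = 9/2, so ||u'||_L² = 3*sqrt(2)/2.
Ratio ||u||_L² / ||u'||_L² = 3*sqrt(10)/20.
Sharp Poincaré constant on H^1_0(0, 3/2) is C_P = L/π = 3/(2*π), achieved by sin(2*π/3·x).
A polynomial bump cannot attain the sharp Poincaré constant (only the first sine eigenfunction does), so the ratio is strictly less than C_P, consistent with ||u||_L² ≤ C_P ||u'||_L².


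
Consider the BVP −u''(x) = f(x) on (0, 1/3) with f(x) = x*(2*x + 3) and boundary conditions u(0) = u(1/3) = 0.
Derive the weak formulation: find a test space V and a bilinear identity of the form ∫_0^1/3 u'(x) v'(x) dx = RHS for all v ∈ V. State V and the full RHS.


V = H^1_0(0, 1/3) (so v(0) = v(1/3) = 0); weak form: ∫_0^1/3 u'v' dx = ∫_0^1/3 (x*(2*x + 3)) v dx for all v ∈ V.

Multiply both sides by a test function v and integrate from 0 to 1/3:
  ∫_0^1/3 −u''(x) v(x) dx = ∫_0^1/3 f(x) v(x) dx.
Integrate the LHS by parts once:
  ∫_0^1/3 −u'' v dx = −[u'(x) v(x)]_0^1/3 + ∫_0^1/3 u'(x) v'(x) dx.
Thus ∫_0^1/3 u'(x) v'(x) dx = ∫_0^1/3 f(x) v(x) dx + [u'(x) v(x)]_0^1/3.
Choose V so that boundary terms are either known or forced to vanish.
u is Dirichlet: u(0) = u(1/3) = 0. Let V = H^1_0(0, 1/3); then v(0) = v(1/3) = 0, and [u' v]_0^1/3 = 0.
Weak formulation: find u (satisfying any essential BC) such that ∫_0^1/3 u'(x) v'(x) dx = ∫_0^1/3 f v dx for all v ∈ V.
Substituting f(x) = x*(2*x + 3), the right-hand side is ∫_0^1/3 (x*(2*x + 3)) v dx.


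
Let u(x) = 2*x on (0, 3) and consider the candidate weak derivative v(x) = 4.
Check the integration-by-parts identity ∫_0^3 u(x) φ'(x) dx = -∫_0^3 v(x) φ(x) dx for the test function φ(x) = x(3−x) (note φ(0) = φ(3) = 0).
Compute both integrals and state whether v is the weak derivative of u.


LHS = -9, RHS = -18. No, v is not the weak derivative of u.

u(x) = 2*x, classical derivative u'(x) = 2.
φ(x) = x(3−x), so φ'(x) = 3 - 2*x.
Note φ(0) = φ(3) = 0, so the boundary term u·φ vanishes.
LHS = ∫_0^3 u(x) φ'(x) dx = ∫_0^3 (-4*x^2 + 6*x) dx. Term by term:
  ∫_0^3 -4*x^2 dx = -36;  ∫_0^3 6*x dx = 27.
Sum: -36 + 27 = -9.
So LHS = -9.
∫_0^3 v(x) φ(x) dx = ∫_0^3 (-4*x^2 + 12*x) dx. Term by term:
  ∫_0^3 -4*x^2 dx = -36;  ∫_0^3 12*x dx = 54.
Sum: -36 + 54 = 18.
So RHS = -∫_0^3 v(x) φ(x) dx = -18.
LHS − RHS = 9 ≠ 0, so the identity fails.
(For a valid weak derivative the identity must hold for EVERY test function, in particular this one. The failure shows v is NOT the weak derivative of u.)
Correct weak derivative would be u'(x) = 2.


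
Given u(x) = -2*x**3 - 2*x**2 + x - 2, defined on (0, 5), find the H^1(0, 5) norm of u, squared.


||u||_{H^1}^2 = 675625/7

The H^1 norm (squared) on an interval (0, L) is
  ||u||_{H^1}^2 = ∫_0^L u(x)^2 dx + ∫_0^L u'(x)^2 dx.
Compute u'(x) = -6*x**2 - 4*x + 1.
Then u(x)^2 = 4*x**6 + 8*x**5 + 4*x**3 + 9*x**2 - 4*x + 4 and u'(x)^2 = 36*x**4 + 48*x**3 + 4*x**2 - 8*x + 1.
Integrate each monomial from 0 to 5 using ∫_0^5 c·x^n dx = c·5^(n+1)/(n+1):
  ∫_0^5 u(x)^2 dx = ∫_0^5 (4*x^6 + 8*x^5 + 4*x^3 + 9*x^2 - 4*x + 4) dx. Term by term:
    ∫_0^5 4*x^6 dx = 312500/7;  ∫_0^5 8*x^5 dx = 62500/3;  ∫_0^5 4*x^3 dx = 625;
    ∫_0^5 9*x^2 dx = 375;  ∫_0^5 -4*x dx = -50;  ∫_0^5 4 dx = 20.
  Sum: 312500/7 + 62500/3 + 625 + 375 − 50 + 20 = 1395370/21.
  ∫_0^5 u'(x)^2 dx = ∫_0^5 (36*x^4 + 48*x^3 + 4*x^2 - 8*x + 1) dx. Term by term:
    ∫_0^5 36*x^4 dx = 22500;  ∫_0^5 48*x^3 dx = 7500;  ∫_0^5 4*x^2 dx = 500/3;
    ∫_0^5 -8*x dx = -100;  ∫_0^5 1 dx = 5.
  Sum: 22500 + 7500 + 500/3 − 100 + 5 = 90215/3.
Adding: ||u||_{H^1}^2 = 1395370/21 + 90215/3 = 675625/7.


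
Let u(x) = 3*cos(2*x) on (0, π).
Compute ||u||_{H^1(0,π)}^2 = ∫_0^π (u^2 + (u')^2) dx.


||u||_{H^1(0,π)}^2 = 45*π/2

u'(x) = -6*sin(2*x).
Expand u² and (u')² and integrate term by term on (0, π), using: for integers n ≥ 1, ∫_0^π sin²(nx) dx = ∫_0^π cos²(nx) dx = π/2; for n ≠ n', ∫_0^π sin(nx)sin(n'x) dx = ∫_0^π cos(nx)cos(n'x) dx = 0; and by product-to-sum, ∫_0^π sin(nx)cos(n'x) dx = ½∫_0^π [sin((n+n')x) + sin((n−n')x)] dx, which is 0 when n+n' is even and 2n/(n²−n'²) when n+n' is odd (it need not vanish on (0, π)).
  u² squared terms: (3)²·∫cos(2x)² dx = 9·π/2 = 9*π/2.
  So ∫_0^π u² dx = 9*π/2.
  (u')² squared terms: (-6)²·∫sin(2x)² dx = 36·π/2 = 18*π.
  So ∫_0^π (u')² dx = 18*π.
||u||_{H^1}^2 = (9*π/2) + (18*π) = 45*π/2.


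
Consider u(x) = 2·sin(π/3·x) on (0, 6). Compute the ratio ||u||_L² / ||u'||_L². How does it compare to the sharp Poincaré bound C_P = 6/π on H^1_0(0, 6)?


||u||_L² / ||u'||_L² = 3/π < C_P = 6/π.

u(x) = 2·sin(π/3·x), so u'(x) = 2*π*cos(π*x/3)/3.
Writing u(x) = A·sin(kπx/L) with A = 2 and k = 2, use ∫_0^L sin²(kπx/L) dx = L/2 and ∫_0^L cos²(kπx/L) dx = L/2.
u² = 4·sin²(π/3·x) and (u')² = 4*π^2/9·cos²(π/3·x), and each of sin², cos² integrates to L/2 = 3 over (0, 6).
∫_0^6 u² dx = 12, so ||u||_L² = 2*sqrt(3).
∫_0^6 (u')² dx = 4*π^2/3, so ||u'||_L² = 2*sqrt(3)*π/3.
Ratio ||u||_L² / ||u'||_L² = 3/π.
Sharp Poincaré constant on H^1_0(0, 6) is C_P = L/π = 6/π, achieved by sin(π/6·x).
This is the k = 2 harmonic; the ratio L/(kπ) is strictly less than C_P = L/π, consistent with the sharp inequality ||u||_L² ≤ C_P ||u'||_L².


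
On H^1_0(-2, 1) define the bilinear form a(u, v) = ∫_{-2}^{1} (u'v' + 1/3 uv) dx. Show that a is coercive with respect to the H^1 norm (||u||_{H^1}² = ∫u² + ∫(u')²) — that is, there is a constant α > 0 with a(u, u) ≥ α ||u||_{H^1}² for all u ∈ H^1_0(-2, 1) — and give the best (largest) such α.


α = (3 + π^2)/(9 + π^2)

Coercivity of a(·,·) on H^1_0(-2, 1) means a(u, u) ≥ α ||u||_{H^1}² for every u ∈ H^1_0.
The interval has length L = 3, and Poincaré/coercivity depend only on L. Here a(u, u) = ∫(u')² + (1/3)·∫u².
Here 0 < c = 1/3 < 1. The condition a(u,u) ≥ α||u||_{H^1}² reads (1−α)∫(u')² ≥ (α−c)∫u². Any admissible α is ≤ 1 (rapidly oscillating u have ∫u²/∫(u')² → 0), and α = 1 would force 0 ≥ (1−c)∫u², impossible since c < 1; so 1−α > 0. By the sharp Poincaré inequality on H^1_0 of an interval of length L, ∫(u')² ≥ (π/L)²∫u² with equality for the first sine mode sin(π(x−x₀)/L) (x₀ the left endpoint), so the inequality holds for all u iff (1−α)(π/L)² ≥ α − c, i.e. α ≤ ((π/L)² + c)/((π/L)² + 1) = (1 + c(L/π)²)/(1 + (L/π)²). With (π/L)² = π^2/9 and c = 1/3, the largest admissible constant is α = ((π/L)² + c)/((π/L)² + 1).
Simplifying, α = (3 + π^2)/(9 + π^2).


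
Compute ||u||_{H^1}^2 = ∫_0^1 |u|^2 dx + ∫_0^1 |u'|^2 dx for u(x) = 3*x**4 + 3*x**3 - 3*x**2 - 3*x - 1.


||u||_{H^1}^2 = 3491/140

The H^1 norm (squared) on an interval (0, L) is
  ||u||_{H^1}^2 = ∫_0^L u(x)^2 dx + ∫_0^L u'(x)^2 dx.
Compute u'(x) = 12*x**3 + 9*x**2 - 6*x - 3.
Then u(x)^2 = 9*x**8 + 18*x**7 - 9*x**6 - 36*x**5 - 15*x**4 + 12*x**3 + 15*x**2 + 6*x + 1 and u'(x)^2 = 144*x**6 + 216*x**5 - 63*x**4 - 180*x**3 - 18*x**2 + 36*x + 9.
Integrate each monomial from 0 to 1 using ∫_0^1 c·x^n dx = c·1^(n+1)/(n+1):
  ∫_0^1 u(x)^2 dx = ∫_0^1 (9*x^8 + 18*x^7 - 9*x^6 - 36*x^5 - 15*x^4 + 12*x^3 + 15*x^2 + 6*x + 1) dx. Term by term:
    ∫_0^1 9*x^8 dx = 1;  ∫_0^1 18*x^7 dx = 9/4;  ∫_0^1 -9*x^6 dx = -9/7;
    ∫_0^1 -36*x^5 dx = -6;  ∫_0^1 -15*x^4 dx = -3;  ∫_0^1 12*x^3 dx = 3;
    ∫_0^1 15*x^2 dx = 5;  ∫_0^1 6*x dx = 3;  ∫_0^1 1 dx = 1.
  Sum: 1 + 9/4 − 9/7 − 6 − 3 + 3 + 5 + 3 + 1 = 139/28.
  ∫_0^1 u'(x)^2 dx = ∫_0^1 (144*x^6 + 216*x^5 - 63*x^4 - 180*x^3 - 18*x^2 + 36*x + 9) dx. Term by term:
    ∫_0^1 144*x^6 dx = 144/7;  ∫_0^1 216*x^5 dx = 36;  ∫_0^1 -63*x^4 dx = -63/5;
    ∫_0^1 -180*x^3 dx = -45;  ∫_0^1 -18*x^2 dx = -6;  ∫_0^1 36*x dx = 18;
    ∫_0^1 9 dx = 9.
  Sum: 144/7 + 36 − 63/5 − 45 − 6 + 18 + 9 = 699/35.
Adding: ||u||_{H^1}^2 = 139/28 + 699/35 = 3491/140.


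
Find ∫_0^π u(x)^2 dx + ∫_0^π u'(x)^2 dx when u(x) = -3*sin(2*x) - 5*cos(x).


||u||_{H^1(0,π)}^2 = 80 + 95*π/2

u'(x) = 5*sin(x) - 6*cos(2*x).
Expand u² and (u')² and integrate term by term on (0, π), using: for integers n ≥ 1, ∫_0^π sin²(nx) dx = ∫_0^π cos²(nx) dx = π/2; for n ≠ n', ∫_0^π sin(nx)sin(n'x) dx = ∫_0^π cos(nx)cos(n'x) dx = 0; and by product-to-sum, ∫_0^π sin(nx)cos(n'x) dx = ½∫_0^π [sin((n+n')x) + sin((n−n')x)] dx, which is 0 when n+n' is even and 2n/(n²−n'²) when n+n' is odd (it need not vanish on (0, π)).
  u² squared terms: (-5)²·∫cos(x)² dx = 25·π/2 = 25*π/2;  (-3)²·∫sin(2x)² dx = 9·π/2 = 9*π/2.
  u² cross terms: 2·(-5)·(-3)·∫cos(x)·sin(2x) dx = 30·(4/3) = 40.
  So ∫_0^π u² dx = 25*π/2 + 9*π/2 + 40 = 40 + 17*π.
  (u')² squared terms: (-6)²·∫cos(2x)² dx = 36·π/2 = 18*π;  (5)²·∫sin(x)² dx = 25·π/2 = 25*π/2.
  (u')² cross terms: 2·(-6)·(5)·∫cos(2x)·sin(x) dx = -60·(-2/3) = 40.
  So ∫_0^π (u')² dx = 18*π + 25*π/2 + 40 = 40 + 61*π/2.
||u||_{H^1}^2 = (40 + 17*π) + (40 + 61*π/2) = 80 + 95*π/2.


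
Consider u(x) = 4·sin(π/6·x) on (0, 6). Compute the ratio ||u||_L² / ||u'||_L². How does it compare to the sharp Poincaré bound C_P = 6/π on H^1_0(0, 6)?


||u||_L² / ||u'||_L² = 6/π = C_P.

u(x) = 4·sin(π/6·x), so u'(x) = 2*π*cos(π*x/6)/3.
Writing u(x) = A·sin(kπx/L) with A = 4 and k = 1, use ∫_0^L sin²(kπx/L) dx = L/2 and ∫_0^L cos²(kπx/L) dx = L/2.
u² = 16·sin²(π/6·x) and (u')² = 4*π^2/9·cos²(π/6·x), and each of sin², cos² integrates to L/2 = 3 over (0, 6).
∫_0^6 u² dx = 48, so ||u||_L² = 4*sqrt(3).
∫_0^6 (u')² dx = 4*π^2/3, so ||u'||_L² = 2*sqrt(3)*π/3.
Ratio ||u||_L² / ||u'||_L² = 6/π.
Sharp Poincaré constant on H^1_0(0, 6) is C_P = L/π = 6/π, achieved by sin(π/6·x).
This is the k = 1 eigenfunction (up to amplitude), so the ratio equals the sharp Poincaré constant exactly.


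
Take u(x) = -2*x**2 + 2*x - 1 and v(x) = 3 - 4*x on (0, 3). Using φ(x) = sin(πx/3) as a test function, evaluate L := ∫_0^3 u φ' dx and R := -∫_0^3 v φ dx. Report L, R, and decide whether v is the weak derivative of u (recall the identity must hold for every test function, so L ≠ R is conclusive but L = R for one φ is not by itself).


LHS = 24/π, RHS = 18/π. No, v is not the weak derivative of u.

u(x) = -2*x**2 + 2*x - 1, classical derivative u'(x) = 2 - 4*x.
φ(x) = sin(πx/3), so φ'(x) = π*cos(π*x/3)/3.
Note φ(0) = φ(3) = 0, so the boundary term u·φ vanishes.
LHS = ∫_0^3 u(x) φ'(x) dx = ∫_0^3 (-2*π*x^2*cos(π*x/3)/3 + 2*π*x*cos(π*x/3)/3 - π*cos(π*x/3)/3) dx. Term by term:
  ∫_0^3 -π*cos(π*x/3)/3 dx = 0;  ∫_0^3 -2*π*x^2*cos(π*x/3)/3 dx = 36/π;  ∫_0^3 2*π*x*cos(π*x/3)/3 dx = -12/π.
Sum: 0 + 36/π − 12/π = 24/π.
So LHS = 24/π.
∫_0^3 v(x) φ(x) dx = ∫_0^3 (-4*x*sin(π*x/3) + 3*sin(π*x/3)) dx. Term by term:
  ∫_0^3 3*sin(π*x/3) dx = 18/π;  ∫_0^3 -4*x*sin(π*x/3) dx = -36/π.
Sum: 18/π − 36/π = -18/π.
So RHS = -∫_0^3 v(x) φ(x) dx = 18/π.
LHS − RHS = 6/π ≠ 0, so the identity fails.
(For a valid weak derivative the identity must hold for EVERY test function, in particular this one. The failure shows v is NOT the weak derivative of u.)
Correct weak derivative would be u'(x) = 2 - 4*x.


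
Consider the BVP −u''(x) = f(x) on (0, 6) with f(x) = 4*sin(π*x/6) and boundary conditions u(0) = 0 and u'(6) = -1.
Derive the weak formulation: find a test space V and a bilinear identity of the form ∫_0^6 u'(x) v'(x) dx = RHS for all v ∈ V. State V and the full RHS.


V = {v ∈ H^1(0, 6) : v(0) = 0} (test functions vanish at x = 0 where u is specified); weak form: ∫_0^6 u'v' dx = ∫_0^6 (4*sin(π*x/6)) v dx − v(6) for all v ∈ V.

Multiply both sides by a test function v and integrate from 0 to 6:
  ∫_0^6 −u''(x) v(x) dx = ∫_0^6 f(x) v(x) dx.
Integrate the LHS by parts once:
  ∫_0^6 −u'' v dx = −[u'(x) v(x)]_0^6 + ∫_0^6 u'(x) v'(x) dx.
Thus ∫_0^6 u'(x) v'(x) dx = ∫_0^6 f(x) v(x) dx + [u'(x) v(x)]_0^6.
Choose V so that boundary terms are either known or forced to vanish.
Mixed BC: u(0) = 0 (Dirichlet) and u'(6) = -1 (Neumann). Define V = {v ∈ H^1(0, 6) : v(0) = 0}. Then [u' v]_0^6 = u'(6)·v(6) − u'(0)·0 = − v(6).
Weak formulation: find u (satisfying any essential BC) such that ∫_0^6 u'(x) v'(x) dx = ∫_0^6 f v dx − v(6) for all v ∈ V (Dirichlet at 0 absorbed into V; Neumann datum at x = 6 contributes the boundary term).
Substituting f(x) = 4*sin(π*x/6), the right-hand side is ∫_0^6 (4*sin(π*x/6)) v dx − v(6).


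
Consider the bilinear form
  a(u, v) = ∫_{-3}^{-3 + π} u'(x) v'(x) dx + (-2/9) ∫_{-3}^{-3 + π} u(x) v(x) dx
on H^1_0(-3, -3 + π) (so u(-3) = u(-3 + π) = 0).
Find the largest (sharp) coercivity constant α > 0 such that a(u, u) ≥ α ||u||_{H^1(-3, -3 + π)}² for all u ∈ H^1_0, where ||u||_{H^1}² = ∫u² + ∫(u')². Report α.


α = 7/18

Coercivity of a(·,·) on H^1_0(-3, -3 + π) means a(u, u) ≥ α ||u||_{H^1}² for every u ∈ H^1_0.
The interval has length L = π, and Poincaré/coercivity depend only on L. Here a(u, u) = ∫(u')² + (-2/9)·∫u².
Here c = -2/9 < 0 with |c| < (π/L)² = 1, so coercivity still holds. The condition a(u,u) ≥ α||u||_{H^1}² reads (1−α)∫(u')² ≥ (α−c)∫u². Any admissible α is ≤ 1 (rapidly oscillating u have ∫u²/∫(u')² → 0), and α = 1 would force 0 ≥ (1−c)∫u², impossible since c < 1; so 1−α > 0. By the sharp Poincaré inequality on H^1_0 of an interval of length L, ∫(u')² ≥ (π/L)²∫u² with equality for the first sine mode sin(π(x−x₀)/L) (x₀ the left endpoint), so the inequality holds for all u iff (1−α)(π/L)² ≥ α − c, i.e. α ≤ ((π/L)² + c)/((π/L)² + 1) = (1 + c(L/π)²)/(1 + (L/π)²). (Direct route, valid since c ≤ 0: Poincaré gives c∫u² ≥ c(L/π)²∫(u')², so a(u,u) ≥ (1 + c(L/π)²)∫(u')², while ||u||_{H^1}² ≤ (1 + (L/π)²)∫(u')²; dividing yields the same α.) With (π/L)² = 1 and c = -2/9, the largest admissible constant is α = ((π/L)² + c)/((π/L)² + 1).
Simplifying, α = 7/18.


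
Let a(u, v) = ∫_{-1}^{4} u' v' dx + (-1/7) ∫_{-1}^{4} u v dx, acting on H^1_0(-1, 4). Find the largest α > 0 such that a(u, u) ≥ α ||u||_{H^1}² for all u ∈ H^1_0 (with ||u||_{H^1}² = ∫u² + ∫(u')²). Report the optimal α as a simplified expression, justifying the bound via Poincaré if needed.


α = (-25/7 + π^2)/(π^2 + 25)

Coercivity of a(·,·) on H^1_0(-1, 4) means a(u, u) ≥ α ||u||_{H^1}² for every u ∈ H^1_0.
The interval has length L = 5, and Poincaré/coercivity depend only on L. Here a(u, u) = ∫(u')² + (-1/7)·∫u².
Here c = -1/7 < 0 with |c| < (π/L)² = π^2/25, so coercivity still holds. The condition a(u,u) ≥ α||u||_{H^1}² reads (1−α)∫(u')² ≥ (α−c)∫u². Any admissible α is ≤ 1 (rapidly oscillating u have ∫u²/∫(u')² → 0), and α = 1 would force 0 ≥ (1−c)∫u², impossible since c < 1; so 1−α > 0. By the sharp Poincaré inequality on H^1_0 of an interval of length L, ∫(u')² ≥ (π/L)²∫u² with equality for the first sine mode sin(π(x−x₀)/L) (x₀ the left endpoint), so the inequality holds for all u iff (1−α)(π/L)² ≥ α − c, i.e. α ≤ ((π/L)² + c)/((π/L)² + 1) = (1 + c(L/π)²)/(1 + (L/π)²). (Direct route, valid since c ≤ 0: Poincaré gives c∫u² ≥ c(L/π)²∫(u')², so a(u,u) ≥ (1 + c(L/π)²)∫(u')², while ||u||_{H^1}² ≤ (1 + (L/π)²)∫(u')²; dividing yields the same α.) With (π/L)² = π^2/25 and c = -1/7, the largest admissible constant is α = ((π/L)² + c)/((π/L)² + 1).
Simplifying, α = (-25/7 + π^2)/(π^2 + 25).


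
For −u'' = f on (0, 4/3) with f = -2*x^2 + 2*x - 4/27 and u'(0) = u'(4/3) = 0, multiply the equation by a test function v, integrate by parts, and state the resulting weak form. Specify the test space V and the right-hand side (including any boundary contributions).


V = H^1(0, 4/3) (no boundary constraint on v; u is determined up to an additive constant); weak form: ∫_0^4/3 u'v' dx = ∫_0^4/3 (-2*x^2 + 2*x - 4/27) v dx for all v ∈ V.

Multiply both sides by a test function v and integrate from 0 to 4/3:
  ∫_0^4/3 −u''(x) v(x) dx = ∫_0^4/3 f(x) v(x) dx.
Integrate the LHS by parts once:
  ∫_0^4/3 −u'' v dx = −[u'(x) v(x)]_0^4/3 + ∫_0^4/3 u'(x) v'(x) dx.
Thus ∫_0^4/3 u'(x) v'(x) dx = ∫_0^4/3 f(x) v(x) dx + [u'(x) v(x)]_0^4/3.
Choose V so that boundary terms are either known or forced to vanish.
u has homogeneous Neumann: u'(0) = u'(4/3) = 0. So [u' v]_0^4/3 = 0·v(4/3) − 0·v(0) = 0 for any v; take V = H^1(0, 4/3).
Weak formulation: find u (satisfying any essential BC) such that ∫_0^4/3 u'(x) v'(x) dx = ∫_0^4/3 f v dx for all v ∈ V (homogeneous Neumann, so boundary terms vanish).
Substituting f(x) = -2*x^2 + 2*x - 4/27, the right-hand side is ∫_0^4/3 (-2*x^2 + 2*x - 4/27) v dx.
Compatibility check (pure Neumann): taking v ≡ 1 ∈ V gives 0 = ∫_0^4/3 f dx + (0) − (0), i.e. ∫_0^4/3 f dx must equal u'(0) − u'(4/3) = 0. Indeed ∫_0^4/3 (-2*x^2 + 2*x - 4/27) dx = 0, so the data are compatible. The solution is then unique only up to an additive constant (fix it e.g. by requiring ∫_0^4/3 u dx = 0).


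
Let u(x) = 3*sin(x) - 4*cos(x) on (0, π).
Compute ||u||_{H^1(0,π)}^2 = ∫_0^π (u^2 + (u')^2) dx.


||u||_{H^1(0,π)}^2 = 25*π

u'(x) = 4*sin(x) + 3*cos(x).
Expand u² and (u')² and integrate term by term on (0, π), using: for integers n ≥ 1, ∫_0^π sin²(nx) dx = ∫_0^π cos²(nx) dx = π/2; for n ≠ n', ∫_0^π sin(nx)sin(n'x) dx = ∫_0^π cos(nx)cos(n'x) dx = 0; and by product-to-sum, ∫_0^π sin(nx)cos(n'x) dx = ½∫_0^π [sin((n+n')x) + sin((n−n')x)] dx, which is 0 when n+n' is even and 2n/(n²−n'²) when n+n' is odd (it need not vanish on (0, π)).
  u² squared terms: (-4)²·∫cos(x)² dx = 16·π/2 = 8*π;  (3)²·∫sin(x)² dx = 9·π/2 = 9*π/2.
  u² cross terms: 2·(-4)·(3)·∫cos(x)·sin(x) dx = -24·(0) = 0.
  So ∫_0^π u² dx = 8*π + 9*π/2 + 0 = 25*π/2.
  (u')² squared terms: (3)²·∫cos(x)² dx = 9·π/2 = 9*π/2;  (4)²·∫sin(x)² dx = 16·π/2 = 8*π.
  (u')² cross terms: 2·(3)·(4)·∫cos(x)·sin(x) dx = 24·(0) = 0.
  So ∫_0^π (u')² dx = 9*π/2 + 8*π + 0 = 25*π/2.
||u||_{H^1}^2 = (25*π/2) + (25*π/2) = 25*π.


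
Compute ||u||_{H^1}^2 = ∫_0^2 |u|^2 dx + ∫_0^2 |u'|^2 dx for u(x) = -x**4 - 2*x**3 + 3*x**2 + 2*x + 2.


||u||_{H^1}^2 = 4544/9

The H^1 norm (squared) on an interval (0, L) is
  ||u||_{H^1}^2 = ∫_0^L u(x)^2 dx + ∫_0^L u'(x)^2 dx.
Compute u'(x) = -4*x**3 - 6*x**2 + 6*x + 2.
Then u(x)^2 = x**8 + 4*x**7 - 2*x**6 - 16*x**5 - 3*x**4 + 4*x**3 + 16*x**2 + 8*x + 4 and u'(x)^2 = 16*x**6 + 48*x**5 - 12*x**4 - 88*x**3 + 12*x**2 + 24*x + 4.
Integrate each monomial from 0 to 2 using ∫_0^2 c·x^n dx = c·2^(n+1)/(n+1):
  ∫_0^2 u(x)^2 dx = ∫_0^2 (x^8 + 4*x^7 - 2*x^6 - 16*x^5 - 3*x^4 + 4*x^3 + 16*x^2 + 8*x + 4) dx. Term by term:
    ∫_0^2 x^8 dx = 512/9;  ∫_0^2 4*x^7 dx = 128;  ∫_0^2 -2*x^6 dx = -256/7;
    ∫_0^2 -16*x^5 dx = -512/3;  ∫_0^2 -3*x^4 dx = -96/5;  ∫_0^2 4*x^3 dx = 16;
    ∫_0^2 16*x^2 dx = 128/3;  ∫_0^2 8*x dx = 16;  ∫_0^2 4 dx = 8.
  Sum: 512/9 + 128 − 256/7 − 512/3 − 96/5 + 16 + 128/3 + 16 + 8 = 12952/315.
  ∫_0^2 u'(x)^2 dx = ∫_0^2 (16*x^6 + 48*x^5 - 12*x^4 - 88*x^3 + 12*x^2 + 24*x + 4) dx. Term by term:
    ∫_0^2 16*x^6 dx = 2048/7;  ∫_0^2 48*x^5 dx = 512;  ∫_0^2 -12*x^4 dx = -384/5;
    ∫_0^2 -88*x^3 dx = -352;  ∫_0^2 12*x^2 dx = 32;  ∫_0^2 24*x dx = 48;
    ∫_0^2 4 dx = 8.
  Sum: 2048/7 + 512 − 384/5 − 352 + 32 + 48 + 8 = 16232/35.
Adding: ||u||_{H^1}^2 = 12952/315 + 16232/35 = 4544/9.


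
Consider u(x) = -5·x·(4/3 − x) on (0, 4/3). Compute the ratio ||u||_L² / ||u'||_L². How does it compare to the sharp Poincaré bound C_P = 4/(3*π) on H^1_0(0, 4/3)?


||u||_L² / ||u'||_L² = 2*sqrt(10)/15 < C_P = 4/(3*π).

u(x) = -5·x·(4/3 − x), so u'(x) = 10*x - 20/3.
u(x) = -5·x·(4/3 − x) vanishes at x = 0 and x = 4/3, so u ∈ H^1_0(0, 4/3). Differentiate via the product rule and integrate the resulting polynomials term by term.
  ∫_0^4/3 u² dx = ∫_0^4/3 (25*x^4 - 200*x^3/3 + 400*x^2/9) dx. Term by term:
    ∫_0^4/3 25*x^4 dx = 5120/243;  ∫_0^4/3 -200*x^3/3 dx = -12800/243;  ∫_0^4/3 400*x^2/9 dx = 25600/729.
  Sum: 5120/243 − 12800/243 + 25600/729 = 2560/729.
  ∫_0^4/3 (u')² dx = ∫_0^4/3 (100*x^2 - 400*x/3 + 400/9) dx. Term by term:
    ∫_0^4/3 100*x^2 dx = 6400/81;  ∫_0^4/3 -400*x/3 dx = -3200/27;  ∫_0^4/3 400/9 dx = 1600/27.
  Sum: 6400/81 − 3200/27 + 1600/27 = 1600/81.
∫_0^4/3 u² dx = 2560/729, so ||u||_L² = 16*sqrt(10)/27.
∫_0^4/3 (u')² dx = 1600/81, so ||u'||_L² = 40/9.
Ratio ||u||_L² / ||u'||_L² = 2*sqrt(10)/15.
Sharp Poincaré constant on H^1_0(0, 4/3) is C_P = L/π = 4/(3*π), achieved by sin(3*π/4·x).
A polynomial bump cannot attain the sharp Poincaré constant (only the first sine eigenfunction does), so the ratio is strictly less than C_P, consistent with ||u||_L² ≤ C_P ||u'||_L².


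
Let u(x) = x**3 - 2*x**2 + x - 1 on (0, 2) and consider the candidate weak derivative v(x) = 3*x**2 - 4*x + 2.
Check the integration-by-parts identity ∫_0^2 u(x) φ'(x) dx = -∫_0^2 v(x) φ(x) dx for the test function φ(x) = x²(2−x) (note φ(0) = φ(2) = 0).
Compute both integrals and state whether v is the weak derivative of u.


LHS = -4/3, RHS = -8/3. No, v is not the weak derivative of u.

u(x) = x**3 - 2*x**2 + x - 1, classical derivative u'(x) = 3*x**2 - 4*x + 1.
φ(x) = x²(2−x), so φ'(x) = x*(4 - 3*x).
Note φ(0) = φ(2) = 0, so the boundary term u·φ vanishes.
LHS = ∫_0^2 u(x) φ'(x) dx = ∫_0^2 (-3*x^5 + 10*x^4 - 11*x^3 + 7*x^2 - 4*x) dx. Term by term:
  ∫_0^2 -3*x^5 dx = -32;  ∫_0^2 10*x^4 dx = 64;  ∫_0^2 -11*x^3 dx = -44;
  ∫_0^2 7*x^2 dx = 56/3;  ∫_0^2 -4*x dx = -8.
Sum: -32 + 64 − 44 + 56/3 − 8 = -4/3.
So LHS = -4/3.
∫_0^2 v(x) φ(x) dx = ∫_0^2 (-3*x^5 + 10*x^4 - 10*x^3 + 4*x^2) dx. Term by term:
  ∫_0^2 -3*x^5 dx = -32;  ∫_0^2 10*x^4 dx = 64;  ∫_0^2 -10*x^3 dx = -40;
  ∫_0^2 4*x^2 dx = 32/3.
Sum: -32 + 64 − 40 + 32/3 = 8/3.
So RHS = -∫_0^2 v(x) φ(x) dx = -8/3.
LHS − RHS = 4/3 ≠ 0, so the identity fails.
(For a valid weak derivative the identity must hold for EVERY test function, in particular this one. The failure shows v is NOT the weak derivative of u.)
Correct weak derivative would be u'(x) = 3*x**2 - 4*x + 1.


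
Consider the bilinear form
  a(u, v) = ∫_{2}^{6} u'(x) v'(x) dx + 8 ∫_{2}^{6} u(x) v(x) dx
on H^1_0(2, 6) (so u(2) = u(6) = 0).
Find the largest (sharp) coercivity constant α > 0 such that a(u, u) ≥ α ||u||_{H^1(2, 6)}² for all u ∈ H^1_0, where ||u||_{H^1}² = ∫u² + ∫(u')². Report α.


α = 1

Coercivity of a(·,·) on H^1_0(2, 6) means a(u, u) ≥ α ||u||_{H^1}² for every u ∈ H^1_0.
The interval has length L = 4, and Poincaré/coercivity depend only on L. Here a(u, u) = ∫(u')² + (8)·∫u².
Here c = 8 ≥ 1, so a(u,u) = ∫(u')² + c∫u² ≥ ∫(u')² + ∫u² = ||u||_{H^1}², i.e. α = 1 works. No larger α is possible: a(u,u) ≥ α||u||_{H^1}² means (1−α)∫(u')² ≥ (α−c)∫u², and for the modes u_n = sin(nπ(x−x₀)/L) (x₀ the left endpoint) one has ∫u_n²/∫(u_n')² = (L/(nπ))² → 0, so a(u_n,u_n)/||u_n||_{H^1}² → 1. Hence the optimal constant is α = 1.
Therefore α = 1.


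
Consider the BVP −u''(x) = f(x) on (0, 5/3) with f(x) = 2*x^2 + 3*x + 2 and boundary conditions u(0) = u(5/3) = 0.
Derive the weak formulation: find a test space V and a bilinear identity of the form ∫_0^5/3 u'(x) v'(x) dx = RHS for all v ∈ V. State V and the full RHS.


V = H^1_0(0, 5/3) (so v(0) = v(5/3) = 0); weak form: ∫_0^5/3 u'v' dx = ∫_0^5/3 (2*x^2 + 3*x + 2) v dx for all v ∈ V.

Multiply both sides by a test function v and integrate from 0 to 5/3:
  ∫_0^5/3 −u''(x) v(x) dx = ∫_0^5/3 f(x) v(x) dx.
Integrate the LHS by parts once:
  ∫_0^5/3 −u'' v dx = −[u'(x) v(x)]_0^5/3 + ∫_0^5/3 u'(x) v'(x) dx.
Thus ∫_0^5/3 u'(x) v'(x) dx = ∫_0^5/3 f(x) v(x) dx + [u'(x) v(x)]_0^5/3.
Choose V so that boundary terms are either known or forced to vanish.
u is Dirichlet: u(0) = u(5/3) = 0. Let V = H^1_0(0, 5/3); then v(0) = v(5/3) = 0, and [u' v]_0^5/3 = 0.
Weak formulation: find u (satisfying any essential BC) such that ∫_0^5/3 u'(x) v'(x) dx = ∫_0^5/3 f v dx for all v ∈ V.
Substituting f(x) = 2*x^2 + 3*x + 2, the right-hand side is ∫_0^5/3 (2*x^2 + 3*x + 2) v dx.


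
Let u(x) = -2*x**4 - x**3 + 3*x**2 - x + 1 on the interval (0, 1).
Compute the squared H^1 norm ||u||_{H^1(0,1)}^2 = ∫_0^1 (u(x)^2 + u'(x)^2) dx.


||u||_{H^1}^2 = 569/126

The H^1 norm (squared) on an interval (0, L) is
  ||u||_{H^1}^2 = ∫_0^L u(x)^2 dx + ∫_0^L u'(x)^2 dx.
Compute u'(x) = -8*x**3 - 3*x**2 + 6*x - 1.
Then u(x)^2 = 4*x**8 + 4*x**7 - 11*x**6 - 2*x**5 + 7*x**4 - 8*x**3 + 7*x**2 - 2*x + 1 and u'(x)^2 = 64*x**6 + 48*x**5 - 87*x**4 - 20*x**3 + 42*x**2 - 12*x + 1.
Integrate each monomial from 0 to 1 using ∫_0^1 c·x^n dx = c·1^(n+1)/(n+1):
  ∫_0^1 u(x)^2 dx = ∫_0^1 (4*x^8 + 4*x^7 - 11*x^6 - 2*x^5 + 7*x^4 - 8*x^3 + 7*x^2 - 2*x + 1) dx. Term by term:
    ∫_0^1 4*x^8 dx = 4/9;  ∫_0^1 4*x^7 dx = 1/2;  ∫_0^1 -11*x^6 dx = -11/7;
    ∫_0^1 -2*x^5 dx = -1/3;  ∫_0^1 7*x^4 dx = 7/5;  ∫_0^1 -8*x^3 dx = -2;
    ∫_0^1 7*x^2 dx = 7/3;  ∫_0^1 -2*x dx = -1;  ∫_0^1 1 dx = 1.
  Sum: 4/9 + 1/2 − 11/7 − 1/3 + 7/5 − 2 + 7/3 − 1 + 1 = 487/630.
  ∫_0^1 u'(x)^2 dx = ∫_0^1 (64*x^6 + 48*x^5 - 87*x^4 - 20*x^3 + 42*x^2 - 12*x + 1) dx. Term by term:
    ∫_0^1 64*x^6 dx = 64/7;  ∫_0^1 48*x^5 dx = 8;  ∫_0^1 -87*x^4 dx = -87/5;
    ∫_0^1 -20*x^3 dx = -5;  ∫_0^1 42*x^2 dx = 14;  ∫_0^1 -12*x dx = -6;
    ∫_0^1 1 dx = 1.
  Sum: 64/7 + 8 − 87/5 − 5 + 14 − 6 + 1 = 131/35.
Adding: ||u||_{H^1}^2 = 487/630 + 131/35 = 569/126.


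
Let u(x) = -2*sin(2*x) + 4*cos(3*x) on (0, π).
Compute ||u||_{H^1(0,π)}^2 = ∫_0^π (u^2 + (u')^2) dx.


||u||_{H^1(0,π)}^2 = 128 + 90*π

u'(x) = -12*sin(3*x) - 4*cos(2*x).
Expand u² and (u')² and integrate term by term on (0, π), using: for integers n ≥ 1, ∫_0^π sin²(nx) dx = ∫_0^π cos²(nx) dx = π/2; for n ≠ n', ∫_0^π sin(nx)sin(n'x) dx = ∫_0^π cos(nx)cos(n'x) dx = 0; and by product-to-sum, ∫_0^π sin(nx)cos(n'x) dx = ½∫_0^π [sin((n+n')x) + sin((n−n')x)] dx, which is 0 when n+n' is even and 2n/(n²−n'²) when n+n' is odd (it need not vanish on (0, π)).
  u² squared terms: (-2)²·∫sin(2x)² dx = 4·π/2 = 2*π;  (4)²·∫cos(3x)² dx = 16·π/2 = 8*π.
  u² cross terms: 2·(-2)·(4)·∫sin(2x)·cos(3x) dx = -16·(-4/5) = 64/5.
  So ∫_0^π u² dx = 2*π + 8*π + 64/5 = 64/5 + 10*π.
  (u')² squared terms: (-12)²·∫sin(3x)² dx = 144·π/2 = 72*π;  (-4)²·∫cos(2x)² dx = 16·π/2 = 8*π.
  (u')² cross terms: 2·(-12)·(-4)·∫sin(3x)·cos(2x) dx = 96·(6/5) = 576/5.
  So ∫_0^π (u')² dx = 72*π + 8*π + 576/5 = 576/5 + 80*π.
||u||_{H^1}^2 = (64/5 + 10*π) + (576/5 + 80*π) = 128 + 90*π.


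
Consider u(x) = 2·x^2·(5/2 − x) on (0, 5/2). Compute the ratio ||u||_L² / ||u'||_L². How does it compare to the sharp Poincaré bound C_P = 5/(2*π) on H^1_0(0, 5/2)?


||u||_L² / ||u'||_L² = 5*sqrt(14)/28 < C_P = 5/(2*π).

u(x) = 2·x^2·(5/2 − x), so u'(x) = 2*x*(5 - 3*x).
u(x) = 2·x^2·(5/2 − x) vanishes at x = 0 and x = 5/2, so u ∈ H^1_0(0, 5/2). Differentiate via the product rule and integrate the resulting polynomials term by term.
  ∫_0^5/2 u² dx = ∫_0^5/2 (4*x^6 - 20*x^5 + 25*x^4) dx. Term by term:
    ∫_0^5/2 4*x^6 dx = 78125/224;  ∫_0^5/2 -20*x^5 dx = -78125/96;  ∫_0^5/2 25*x^4 dx = 15625/32.
  Sum: 78125/224 − 78125/96 + 15625/32 = 15625/672.
  ∫_0^5/2 (u')² dx = ∫_0^5/2 (36*x^4 - 120*x^3 + 100*x^2) dx. Term by term:
    ∫_0^5/2 36*x^4 dx = 5625/8;  ∫_0^5/2 -120*x^3 dx = -9375/8;  ∫_0^5/2 100*x^2 dx = 3125/6.
  Sum: 5625/8 − 9375/8 + 3125/6 = 625/12.
∫_0^5/2 u² dx = 15625/672, so ||u||_L² = 125*sqrt(42)/168.
∫_0^5/2 (u')² dx = 625/12, so ||u'||_L² = 25*sqrt(3)/6.
Ratio ||u||_L² / ||u'||_L² = 5*sqrt(14)/28.
Sharp Poincaré constant on H^1_0(0, 5/2) is C_P = L/π = 5/(2*π), achieved by sin(2*π/5·x).
A polynomial bump cannot attain the sharp Poincaré constant (only the first sine eigenfunction does), so the ratio is strictly less than C_P, consistent with ||u||_L² ≤ C_P ||u'||_L².


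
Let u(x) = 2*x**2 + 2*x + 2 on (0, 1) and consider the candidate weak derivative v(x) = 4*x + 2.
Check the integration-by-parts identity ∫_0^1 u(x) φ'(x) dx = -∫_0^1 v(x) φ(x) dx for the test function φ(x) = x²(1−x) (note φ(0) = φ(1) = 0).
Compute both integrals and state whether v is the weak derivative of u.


LHS = -11/30, RHS = -11/30. Yes, v = u' weakly.

u(x) = 2*x**2 + 2*x + 2, classical derivative u'(x) = 4*x + 2.
φ(x) = x²(1−x), so φ'(x) = x*(2 - 3*x).
Note φ(0) = φ(1) = 0, so the boundary term u·φ vanishes.
LHS = ∫_0^1 u(x) φ'(x) dx = ∫_0^1 (-6*x^4 - 2*x^3 - 2*x^2 + 4*x) dx. Term by term:
  ∫_0^1 -6*x^4 dx = -6/5;  ∫_0^1 -2*x^3 dx = -1/2;  ∫_0^1 -2*x^2 dx = -2/3;
  ∫_0^1 4*x dx = 2.
Sum: -6/5 − 1/2 − 2/3 + 2 = -11/30.
So LHS = -11/30.
∫_0^1 v(x) φ(x) dx = ∫_0^1 (-4*x^4 + 2*x^3 + 2*x^2) dx. Term by term:
  ∫_0^1 -4*x^4 dx = -4/5;  ∫_0^1 2*x^3 dx = 1/2;  ∫_0^1 2*x^2 dx = 2/3.
Sum: -4/5 + 1/2 + 2/3 = 11/30.
So RHS = -∫_0^1 v(x) φ(x) dx = -11/30.
LHS = RHS, so the identity holds for this test φ.
Moreover u is smooth here and v(x) = u'(x) = 4*x + 2 pointwise, so the identity holds for every test function. Hence v is the weak derivative of u.


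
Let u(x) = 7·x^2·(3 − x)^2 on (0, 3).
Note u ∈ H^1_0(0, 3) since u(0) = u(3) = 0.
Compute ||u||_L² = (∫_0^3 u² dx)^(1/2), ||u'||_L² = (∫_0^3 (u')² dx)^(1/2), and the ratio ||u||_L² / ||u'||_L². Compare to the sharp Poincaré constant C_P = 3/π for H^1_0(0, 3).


||u||_L² / ||u'||_L² = sqrt(3)/2 < C_P = 3/π.

u(x) = 7·x^2·(3 − x)^2, so u'(x) = 14*x*(x - 3)*(2*x - 3).
u(x) = 7·x^2·(3 − x)^2 vanishes at x = 0 and x = 3, so u ∈ H^1_0(0, 3). Differentiate via the product rule and integrate the resulting polynomials term by term.
  ∫_0^3 u² dx = ∫_0^3 (49*x^8 - 588*x^7 + 2646*x^6 - 5292*x^5 + 3969*x^4) dx. Term by term:
    ∫_0^3 49*x^8 dx = 107163;  ∫_0^3 -588*x^7 dx = -964467/2;  ∫_0^3 2646*x^6 dx = 826686;
    ∫_0^3 -5292*x^5 dx = -642978;  ∫_0^3 3969*x^4 dx = 964467/5.
  Sum: 107163 − 964467/2 + 826686 − 642978 + 964467/5 = 15309/10.
  ∫_0^3 (u')² dx = ∫_0^3 (784*x^6 - 7056*x^5 + 22932*x^4 - 31752*x^3 + 15876*x^2) dx. Term by term:
    ∫_0^3 784*x^6 dx = 244944;  ∫_0^3 -7056*x^5 dx = -857304;  ∫_0^3 22932*x^4 dx = 5572476/5;
    ∫_0^3 -31752*x^3 dx = -642978;  ∫_0^3 15876*x^2 dx = 142884.
  Sum: 244944 − 857304 + 5572476/5 − 642978 + 142884 = 10206/5.
∫_0^3 u² dx = 15309/10, so ||u||_L² = 27*sqrt(210)/10.
∫_0^3 (u')² dx = 10206/5, so ||u'||_L² = 27*sqrt(70)/5.
Ratio ||u||_L² / ||u'||_L² = sqrt(3)/2.
Sharp Poincaré constant on H^1_0(0, 3) is C_P = L/π = 3/π, achieved by sin(π/3·x).
A polynomial bump cannot attain the sharp Poincaré constant (only the first sine eigenfunction does), so the ratio is strictly less than C_P, consistent with ||u||_L² ≤ C_P ||u'||_L².
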